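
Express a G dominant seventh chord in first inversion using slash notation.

G7/B

First inversion of G dominant seventh has the third (B) in the bass. As a slash chord: G7/B.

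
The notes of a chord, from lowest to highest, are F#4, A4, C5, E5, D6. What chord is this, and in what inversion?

D dominant ninth, first inversion

The distinct note names are F#, A, C, E, D. Stacked in thirds they read D–F#–A–C–E, which is a dominant ninth chord on D.
F# is the third of D dominant ninth; third in the bass means first inversion.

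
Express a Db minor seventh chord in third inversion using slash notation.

Dbm7/Cb

Third inversion of Db minor seventh has the seventh (Cb) in the bass. As a slash chord: Dbm7/Cb.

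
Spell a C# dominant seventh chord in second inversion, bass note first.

G#, B, C#, E#

C# dominant seventh is C#–E#–G#–B. Second inversion puts the fifth (G#) in the bass, with the remaining tones above: G#, B, C#, E#.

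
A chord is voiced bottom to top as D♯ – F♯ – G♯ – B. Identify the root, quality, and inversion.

G# minor seventh, second inversion

The distinct note names are D#, F#, G#, B. Stacked in thirds they read G#–B–D#–F#, which is a minor seventh chord on G#.
D# is the fifth of G# minor seventh; fifth in the bass means second inversion (figured bass 4/3).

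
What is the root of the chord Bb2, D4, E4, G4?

Reordering Bb, D, E, G into stacked thirds gives E–G–Bb–D; the bottom of that stack, E, is the root.

E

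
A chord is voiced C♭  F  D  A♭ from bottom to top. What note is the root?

The distinct letter names are Cb, F, D, Ab. Arranged as a stack of thirds they read D–F–Ab–Cb, so D is the root (a D diminished seventh chord).

D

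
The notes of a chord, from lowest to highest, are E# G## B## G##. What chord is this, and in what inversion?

The pitch classes E#, G##, B## arrange in thirds as E#–G##–B##: an E# augmented triad.
With the root (E#) in the bass, the chord is in root position (figured bass 5/3).

E# augmented, root position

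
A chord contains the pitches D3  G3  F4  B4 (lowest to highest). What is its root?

G

Reordering D, G, F, B into stacked thirds gives G–B–D–F; the bottom of that stack, G, is the root.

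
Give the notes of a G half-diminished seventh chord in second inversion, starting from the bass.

Db, F, G, Bb

Spelling G half-diminished seventh: G–Bb–Db–F. In second inversion the fifth is bass, giving Db, F, G, Bb from the bottom.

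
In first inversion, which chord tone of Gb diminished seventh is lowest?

Bbb

In first inversion the third is lowest. For Gb diminished seventh (Gb–Bbb–Dbb–Fbb) that is Bbb.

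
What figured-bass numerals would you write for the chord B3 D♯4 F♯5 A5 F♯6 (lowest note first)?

The notes B, D#, F#, A stack in thirds as B–D#–F#–A — a B dominant seventh chord. The bass B is the root, so this is root position: figured 7.

7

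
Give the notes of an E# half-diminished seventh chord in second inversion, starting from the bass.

B, D#, E#, G#

E# half-diminished seventh is E#–G#–B–D#. Second inversion puts the fifth (B) in the bass, with the remaining tones above: B, D#, E#, G#.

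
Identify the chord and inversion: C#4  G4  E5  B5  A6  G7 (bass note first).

A dominant ninth, first inversion

Reducing to letter names: C#, G, E, B, A. These stack in thirds as A–C#–E–G–B — an A dominant ninth chord.
With the third (C#) in the bass, the chord is in first inversion.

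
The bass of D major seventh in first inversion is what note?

D major seventh is D–F#–A–C#. First inversion places the third in the bass: F#.

F#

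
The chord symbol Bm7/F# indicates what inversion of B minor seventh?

Bm7/F# means B minor seventh with F# in the bass. F# is the fifth of B minor seventh (B–D–F#–A), so this is second inversion.

second inversion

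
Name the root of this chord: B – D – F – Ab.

B

B, D, F, Ab are the tones of a B diminished seventh chord (B–D–F–Ab), making B the root.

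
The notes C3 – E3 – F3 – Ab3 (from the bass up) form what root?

F

Reordering C, E, F, Ab into stacked thirds gives F–Ab–C–E; the bottom of that stack, F, is the root.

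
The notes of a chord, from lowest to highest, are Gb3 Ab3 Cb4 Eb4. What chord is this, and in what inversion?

Ab minor seventh, third inversion

The distinct note names are Gb, Ab, Cb, Eb. Stacked in thirds they read Ab–Cb–Eb–Gb, which is a minor seventh chord on Ab.
The lowest note is Gb, the seventh of the chord, so this is third inversion (figured bass 4/2).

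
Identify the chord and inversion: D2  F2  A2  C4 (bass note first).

D minor seventh, root position

Reducing to letter names: D, F, A, C. These stack in thirds as D–F–A–C — a D minor seventh chord.
With the root (D) in the bass, the chord is in root position (figured bass 7).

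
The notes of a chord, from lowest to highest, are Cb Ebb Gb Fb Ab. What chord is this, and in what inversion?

The pitch classes Cb, Ebb, Gb, Fb, Ab arrange in thirds as Fb–Ab–Cb–Ebb–Gb: an Fb dominant ninth chord.
Cb is the fifth of Fb dominant ninth; fifth in the bass means second inversion.

Fb dominant ninth, second inversion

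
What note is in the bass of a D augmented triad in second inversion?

A#

The fifth of D augmented (D–F#–A#) is A#; that is the bass in second inversion.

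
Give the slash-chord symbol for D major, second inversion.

Second inversion of D major has the fifth (A) in the bass. As a slash chord: Dmaj/A.

Dmaj/A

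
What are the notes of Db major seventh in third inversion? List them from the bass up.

C, Db, F, Ab

Db major seventh is Db–F–Ab–C. Third inversion puts the seventh (C) in the bass, with the remaining tones above: C, Db, F, Ab.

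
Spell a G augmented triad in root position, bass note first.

G augmented is G–B–D#. Root position puts the root (G) in the bass, with the remaining tones above: G, B, D#.

G, B, D#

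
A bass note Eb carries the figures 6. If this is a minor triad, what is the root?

The figures 6 mean the third of the chord is in the bass. If Eb is the third of a minor triad, the root is C (chord tones C–Eb–G).

C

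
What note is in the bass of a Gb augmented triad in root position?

Gb

The root of Gb augmented (Gb–Bb–D) is Gb; that is the bass in root position.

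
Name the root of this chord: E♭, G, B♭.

Eb, G, Bb are the tones of an Eb major triad (Eb–G–Bb), making Eb the root.

Eb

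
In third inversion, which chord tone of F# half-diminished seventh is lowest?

In third inversion the seventh is lowest. For F# half-diminished seventh (F#–A–C–E) that is E.

E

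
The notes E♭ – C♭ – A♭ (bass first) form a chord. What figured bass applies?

6/4

The notes Eb, Cb, Ab stack in thirds as Ab–Cb–Eb — an Ab minor triad. The bass Eb is the fifth, so this is second inversion: figured 6/4.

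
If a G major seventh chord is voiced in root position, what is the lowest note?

In root position the root is lowest. For G major seventh (G–B–D–F#) that is G.

G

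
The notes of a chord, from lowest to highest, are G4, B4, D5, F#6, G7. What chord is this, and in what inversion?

G major seventh, root position

The distinct note names are G, B, D, F#. Stacked in thirds they read G–B–D–F#, which is a major seventh chord on G.
G is the root of G major seventh; root in the bass means root position (figured bass 7).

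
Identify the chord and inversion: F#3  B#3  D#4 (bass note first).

B# diminished, second inversion

Reducing to letter names: F#, B#, D#. These stack in thirds as B#–D#–F# — a B# diminished triad.
With the fifth (F#) in the bass, the chord is in second inversion (figured bass 6/4).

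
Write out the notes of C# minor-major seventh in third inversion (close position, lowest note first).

The chord tones are C#–E–G#–B#. With the seventh (B#) lowest for third inversion: B#, C#, E, G#.

B#, C#, E, G#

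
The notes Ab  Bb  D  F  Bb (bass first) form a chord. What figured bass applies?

The notes Ab, Bb, D, F stack in thirds as Bb–D–F–Ab — a Bb dominant seventh chord. The bass Ab is the seventh, so this is third inversion: figured 4/2.

4/2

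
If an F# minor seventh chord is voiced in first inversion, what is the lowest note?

In first inversion the third is lowest. For F# minor seventh (F#–A–C#–E) that is A.

A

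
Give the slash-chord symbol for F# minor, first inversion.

F#m/A

First inversion of F# minor has the third (A) in the bass. As a slash chord: F#m/A.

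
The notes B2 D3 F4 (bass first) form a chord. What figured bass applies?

5/3

The notes B, D, F stack in thirds as B–D–F — a B diminished triad. The bass B is the root, so this is root position: figured 5/3.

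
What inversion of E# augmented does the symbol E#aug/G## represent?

first inversion

E#aug/G## means E# augmented with G## in the bass. G## is the third of E# augmented (E#–G##–B##), so this is first inversion.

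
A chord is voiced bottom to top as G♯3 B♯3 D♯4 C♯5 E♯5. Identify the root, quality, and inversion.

C# major ninth, second inversion

The pitch classes G#, B#, D#, C#, E# arrange in thirds as C#–E#–G#–B#–D#: a C# major ninth chord.
The lowest note is G#, the fifth of the chord, so this is second inversion.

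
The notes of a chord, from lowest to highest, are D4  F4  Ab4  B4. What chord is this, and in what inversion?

B diminished seventh, first inversion

Reducing to letter names: D, F, Ab, B. These stack in thirds as B–D–F–Ab — a B diminished seventh chord.
D is the third of B diminished seventh; third in the bass means first inversion (figured bass 6/5).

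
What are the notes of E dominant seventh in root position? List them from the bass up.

Spelling E dominant seventh: E–G#–B–D. In root position the root is bass, giving E, G#, B, D from the bottom.

E, G#, B, D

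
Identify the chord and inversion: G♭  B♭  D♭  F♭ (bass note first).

Reducing to letter names: Gb, Bb, Db, Fb. These stack in thirds as Gb–Bb–Db–Fb — a Gb dominant seventh chord.
The lowest note is Gb, the root of the chord, so this is root position (figured bass 7).

Gb dominant seventh, root position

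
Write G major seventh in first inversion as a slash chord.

Gmaj7/B

First inversion of G major seventh has the third (B) in the bass. As a slash chord: Gmaj7/B.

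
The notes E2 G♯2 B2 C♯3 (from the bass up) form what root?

Reordering E, G#, B, C# into stacked thirds gives C#–E–G#–B; the bottom of that stack, C#, is the root.

C#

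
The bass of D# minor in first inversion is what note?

F#

D# minor is D#–F#–A#. First inversion places the third in the bass: F#.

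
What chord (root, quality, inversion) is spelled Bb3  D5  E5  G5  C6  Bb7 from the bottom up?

C dominant ninth, third inversion

The distinct note names are Bb, D, E, G, C. Stacked in thirds they read C–E–G–Bb–D, which is a dominant ninth chord on C.
The lowest note is Bb, the seventh of the chord, so this is third inversion.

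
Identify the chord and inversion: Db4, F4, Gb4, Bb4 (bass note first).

The pitch classes Db, F, Gb, Bb arrange in thirds as Gb–Bb–Db–F: a Gb major seventh chord.
The lowest note is Db, the fifth of the chord, so this is second inversion (figured bass 4/3).

Gb major seventh, second inversion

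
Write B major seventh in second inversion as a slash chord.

Second inversion of B major seventh has the fifth (F#) in the bass. As a slash chord: Bmaj7/F#.

Bmaj7/F#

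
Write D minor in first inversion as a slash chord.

First inversion of D minor has the third (F) in the bass. As a slash chord: Dm/F.

Dm/F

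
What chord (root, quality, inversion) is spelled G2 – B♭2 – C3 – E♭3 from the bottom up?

C minor seventh, second inversion

The pitch classes G, Bb, C, Eb arrange in thirds as C–Eb–G–Bb: a C minor seventh chord.
G is the fifth of C minor seventh; fifth in the bass means second inversion (figured bass 4/3).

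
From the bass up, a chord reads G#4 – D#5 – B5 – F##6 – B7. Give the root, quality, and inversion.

Reducing to letter names: G#, D#, B, F##. These stack in thirds as G#–B–D#–F## — a G# minor-major seventh chord.
G# is the root of G# minor-major seventh; root in the bass means root position (figured bass 7).

G# minor-major seventh, root position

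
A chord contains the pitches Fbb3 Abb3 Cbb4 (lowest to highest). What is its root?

Fbb

The distinct letter names are Fbb, Abb, Cbb. Arranged as a stack of thirds they read Fbb–Abb–Cbb, so Fbb is the root (an Fbb major triad).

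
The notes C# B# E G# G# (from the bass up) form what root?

The distinct letter names are C#, B#, E, G#. Arranged as a stack of thirds they read C#–E–G#–B#, so C# is the root (a C# minor-major seventh chord).

C#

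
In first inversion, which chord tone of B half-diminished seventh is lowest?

B half-diminished seventh is B–D–F–A. First inversion places the third in the bass: D.

D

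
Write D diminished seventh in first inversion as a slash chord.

Ddim7/F

First inversion of D diminished seventh has the third (F) in the bass. As a slash chord: Ddim7/F.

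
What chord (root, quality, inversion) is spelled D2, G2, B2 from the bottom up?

G major, second inversion

The pitch classes D, G, B arrange in thirds as G–B–D: a G major triad.
The lowest note is D, the fifth of the chord, so this is second inversion (figured bass 6/4).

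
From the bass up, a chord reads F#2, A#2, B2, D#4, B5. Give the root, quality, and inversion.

B major seventh, second inversion

Reducing to letter names: F#, A#, B, D#. These stack in thirds as B–D#–F#–A# — a B major seventh chord.
F# is the fifth of B major seventh; fifth in the bass means second inversion (figured bass 4/3).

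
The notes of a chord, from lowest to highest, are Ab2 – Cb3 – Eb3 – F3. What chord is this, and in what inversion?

The distinct note names are Ab, Cb, Eb, F. Stacked in thirds they read F–Ab–Cb–Eb, which is a half-diminished seventh chord on F.
Ab is the third of F half-diminished seventh; third in the bass means first inversion (figured bass 6/5).

F half-diminished seventh, first inversion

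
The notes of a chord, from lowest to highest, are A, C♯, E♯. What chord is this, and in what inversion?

The distinct note names are A, C#, E#. Stacked in thirds they read A–C#–E#, which is an augmented triad on A.
The lowest note is A, the root of the chord, so this is root position (figured bass 5/3).

A augmented, root position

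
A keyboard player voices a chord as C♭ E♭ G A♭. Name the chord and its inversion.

Ab minor-major seventh, first inversion

The pitch classes Cb, Eb, G, Ab arrange in thirds as Ab–Cb–Eb–G: an Ab minor-major seventh chord.
With the third (Cb) in the bass, the chord is in first inversion (figured bass 6/5).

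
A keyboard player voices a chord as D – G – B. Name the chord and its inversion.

The distinct note names are D, G, B. Stacked in thirds they read G–B–D, which is a major triad on G.
The lowest note is D, the fifth of the chord, so this is second inversion (figured bass 6/4).

G major, second inversion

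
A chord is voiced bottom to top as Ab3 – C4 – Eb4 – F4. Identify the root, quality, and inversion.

The distinct note names are Ab, C, Eb, F. Stacked in thirds they read F–Ab–C–Eb, which is a minor seventh chord on F.
The lowest note is Ab, the third of the chord, so this is first inversion (figured bass 6/5).

F minor seventh, first inversion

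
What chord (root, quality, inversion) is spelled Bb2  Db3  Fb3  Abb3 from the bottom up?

Bb diminished seventh, root position

The distinct note names are Bb, Db, Fb, Abb. Stacked in thirds they read Bb–Db–Fb–Abb, which is a diminished seventh chord on Bb.
The lowest note is Bb, the root of the chord, so this is root position (figured bass 7).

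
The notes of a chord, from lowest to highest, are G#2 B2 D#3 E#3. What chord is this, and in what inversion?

The pitch classes G#, B, D#, E# arrange in thirds as E#–G#–B–D#: an E# half-diminished seventh chord.
The lowest note is G#, the third of the chord, so this is first inversion (figured bass 6/5).

E# half-diminished seventh, first inversion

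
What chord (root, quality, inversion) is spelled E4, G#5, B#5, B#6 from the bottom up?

E augmented, root position

Reducing to letter names: E, G#, B#. These stack in thirds as E–G#–B# — an E augmented triad.
The lowest note is E, the root of the chord, so this is root position (figured bass 5/3).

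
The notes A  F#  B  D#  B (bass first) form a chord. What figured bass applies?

4/2

The notes A, F#, B, D# stack in thirds as B–D#–F#–A — a B dominant seventh chord. The bass A is the seventh, so this is third inversion: figured 4/2.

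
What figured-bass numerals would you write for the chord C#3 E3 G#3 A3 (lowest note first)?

The notes C#, E, G#, A stack in thirds as A–C#–E–G# — an A major seventh chord. The bass C# is the third, so this is first inversion: figured 6/5.

6/5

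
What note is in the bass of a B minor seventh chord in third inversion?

A

B minor seventh is B–D–F#–A. Third inversion places the seventh in the bass: A.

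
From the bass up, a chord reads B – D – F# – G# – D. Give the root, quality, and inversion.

Reducing to letter names: B, D, F#, G#. These stack in thirds as G#–B–D–F# — a G# half-diminished seventh chord.
The lowest note is B, the third of the chord, so this is first inversion (figured bass 6/5).

G# half-diminished seventh, first inversion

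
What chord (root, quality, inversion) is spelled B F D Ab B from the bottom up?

B diminished seventh, root position

Reducing to letter names: B, F, D, Ab. These stack in thirds as B–D–F–Ab — a B diminished seventh chord.
The lowest note is B, the root of the chord, so this is root position (figured bass 7).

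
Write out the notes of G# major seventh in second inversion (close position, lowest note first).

Spelling G# major seventh: G#–B#–D#–F##. In second inversion the fifth is bass, giving D#, F##, G#, B# from the bottom.

D#, F##, G#, B#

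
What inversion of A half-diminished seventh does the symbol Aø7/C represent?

Aø7/C means A half-diminished seventh with C in the bass. C is the third of A half-diminished seventh (A–C–Eb–G), so this is first inversion.

first inversion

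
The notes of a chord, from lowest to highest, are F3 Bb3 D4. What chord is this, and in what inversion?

Bb major, second inversion

Reducing to letter names: F, Bb, D. These stack in thirds as Bb–D–F — a Bb major triad.
The lowest note is F, the fifth of the chord, so this is second inversion (figured bass 6/4).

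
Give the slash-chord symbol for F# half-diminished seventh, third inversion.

F#ø7/E

Third inversion of F# half-diminished seventh has the seventh (E) in the bass. As a slash chord: F#ø7/E.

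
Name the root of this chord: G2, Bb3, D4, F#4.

G

The distinct letter names are G, Bb, D, F#. Arranged as a stack of thirds they read G–Bb–D–F#, so G is the root (a G minor-major seventh chord).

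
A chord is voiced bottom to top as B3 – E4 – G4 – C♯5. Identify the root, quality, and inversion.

The pitch classes B, E, G, C# arrange in thirds as C#–E–G–B: a C# half-diminished seventh chord.
With the seventh (B) in the bass, the chord is in third inversion (figured bass 4/2).

C# half-diminished seventh, third inversion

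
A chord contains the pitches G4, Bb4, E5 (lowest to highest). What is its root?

E

G, Bb, E are the tones of an E diminished triad (E–G–Bb), making E the root.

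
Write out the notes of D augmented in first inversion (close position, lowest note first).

Spelling D augmented: D–F#–A#. In first inversion the third is bass, giving F#, A#, D from the bottom.

F#, A#, D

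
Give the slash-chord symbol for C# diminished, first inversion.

C#dim/E

First inversion of C# diminished has the third (E) in the bass. As a slash chord: C#dim/E.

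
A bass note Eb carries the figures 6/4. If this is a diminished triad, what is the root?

A

The figures 6/4 mean the fifth of the chord is in the bass. If Eb is the fifth of a diminished triad, the root is A (chord tones A–C–Eb).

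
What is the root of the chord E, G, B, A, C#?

A

E, G, B, A, C# are the tones of an A dominant ninth chord (A–C#–E–G–B), making A the root.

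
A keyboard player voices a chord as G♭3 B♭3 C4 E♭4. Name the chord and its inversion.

The distinct note names are Gb, Bb, C, Eb. Stacked in thirds they read C–Eb–Gb–Bb, which is a half-diminished seventh chord on C.
The lowest note is Gb, the fifth of the chord, so this is second inversion (figured bass 4/3).

C half-diminished seventh, second inversion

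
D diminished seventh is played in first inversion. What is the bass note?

In first inversion the third is lowest. For D diminished seventh (D–F–Ab–Cb) that is F.

F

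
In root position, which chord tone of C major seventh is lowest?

C

In root position the root is lowest. For C major seventh (C–E–G–B) that is C.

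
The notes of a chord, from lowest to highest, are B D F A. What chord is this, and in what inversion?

The pitch classes B, D, F, A arrange in thirds as B–D–F–A: a B half-diminished seventh chord.
With the root (B) in the bass, the chord is in root position (figured bass 7).

B half-diminished seventh, root position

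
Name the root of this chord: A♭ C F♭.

The distinct letter names are Ab, C, Fb. Arranged as a stack of thirds they read Fb–Ab–C, so Fb is the root (an Fb augmented triad).

Fb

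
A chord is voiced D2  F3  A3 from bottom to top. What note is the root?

D, F, A are the tones of a D minor triad (D–F–A), making D the root.

D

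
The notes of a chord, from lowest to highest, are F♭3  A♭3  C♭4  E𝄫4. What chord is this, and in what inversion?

Fb dominant seventh, root position

The pitch classes Fb, Ab, Cb, Ebb arrange in thirds as Fb–Ab–Cb–Ebb: an Fb dominant seventh chord.
The lowest note is Fb, the root of the chord, so this is root position (figured bass 7).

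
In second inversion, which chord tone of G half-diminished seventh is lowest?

Db

In second inversion the fifth is lowest. For G half-diminished seventh (G–Bb–Db–F) that is Db.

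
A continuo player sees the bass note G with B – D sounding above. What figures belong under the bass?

The notes G, B, D stack in thirds as G–B–D — a G major triad. The bass G is the root, so this is root position: figured 5/3.

5/3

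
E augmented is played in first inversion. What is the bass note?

E augmented is E–G#–B#. First inversion places the third in the bass: G#.

G#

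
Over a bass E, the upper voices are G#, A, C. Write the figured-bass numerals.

The notes E, G#, A, C stack in thirds as A–C–E–G# — an A minor-major seventh chord. The bass E is the fifth, so this is second inversion: figured 4/3.

4/3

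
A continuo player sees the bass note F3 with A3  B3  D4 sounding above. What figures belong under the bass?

4/3

The notes F, A, B, D stack in thirds as B–D–F–A — a B half-diminished seventh chord. The bass F is the fifth, so this is second inversion: figured 4/3.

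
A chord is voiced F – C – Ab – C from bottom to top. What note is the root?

F, C, Ab are the tones of an F minor triad (F–Ab–C), making F the root.

F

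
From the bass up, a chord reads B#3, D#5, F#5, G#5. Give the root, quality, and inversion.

G# dominant seventh, first inversion

The pitch classes B#, D#, F#, G# arrange in thirds as G#–B#–D#–F#: a G# dominant seventh chord.
The lowest note is B#, the third of the chord, so this is first inversion (figured bass 6/5).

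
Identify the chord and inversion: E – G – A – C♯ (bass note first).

Reducing to letter names: E, G, A, C#. These stack in thirds as A–C#–E–G — an A dominant seventh chord.
The lowest note is E, the fifth of the chord, so this is second inversion (figured bass 4/3).

A dominant seventh, second inversion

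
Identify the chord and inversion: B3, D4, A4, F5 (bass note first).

B half-diminished seventh, root position

Reducing to letter names: B, D, A, F. These stack in thirds as B–D–F–A — a B half-diminished seventh chord.
B is the root of B half-diminished seventh; root in the bass means root position (figured bass 7).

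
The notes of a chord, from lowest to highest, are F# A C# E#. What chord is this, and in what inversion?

The pitch classes F#, A, C#, E# arrange in thirds as F#–A–C#–E#: an F# minor-major seventh chord.
With the root (F#) in the bass, the chord is in root position (figured bass 7).

F# minor-major seventh, root position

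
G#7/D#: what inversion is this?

G#7/D# means G# dominant seventh with D# in the bass. D# is the fifth of G# dominant seventh (G#–B#–D#–F#), so this is second inversion.

second inversion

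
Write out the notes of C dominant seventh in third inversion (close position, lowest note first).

C dominant seventh is C–E–G–Bb. Third inversion puts the seventh (Bb) in the bass, with the remaining tones above: Bb, C, E, G.

Bb, C, E, G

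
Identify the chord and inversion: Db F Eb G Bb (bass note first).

Reducing to letter names: Db, F, Eb, G, Bb. These stack in thirds as Eb–G–Bb–Db–F — an Eb dominant ninth chord.
With the seventh (Db) in the bass, the chord is in third inversion.

Eb dominant ninth, third inversion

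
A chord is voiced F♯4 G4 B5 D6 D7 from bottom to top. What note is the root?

G

F#, G, B, D are the tones of a G major seventh chord (G–B–D–F#), making G the root.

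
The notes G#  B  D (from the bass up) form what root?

Reordering G#, B, D into stacked thirds gives G#–B–D; the bottom of that stack, G#, is the root.

G#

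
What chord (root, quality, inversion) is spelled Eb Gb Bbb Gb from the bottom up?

Eb diminished, root position

The pitch classes Eb, Gb, Bbb arrange in thirds as Eb–Gb–Bbb: an Eb diminished triad.
Eb is the root of Eb diminished; root in the bass means root position (figured bass 5/3).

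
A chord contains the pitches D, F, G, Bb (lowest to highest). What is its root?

G

D, F, G, Bb are the tones of a G minor seventh chord (G–Bb–D–F), making G the root.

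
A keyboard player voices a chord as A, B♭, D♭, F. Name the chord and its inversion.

Reducing to letter names: A, Bb, Db, F. These stack in thirds as Bb–Db–F–A — a Bb minor-major seventh chord.
With the seventh (A) in the bass, the chord is in third inversion (figured bass 4/2).

Bb minor-major seventh, third inversion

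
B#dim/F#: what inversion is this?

second inversion

B#dim/F# means B# diminished with F# in the bass. F# is the fifth of B# diminished (B#–D#–F#), so this is second inversion.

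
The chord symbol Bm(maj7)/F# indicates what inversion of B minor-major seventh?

Bm(maj7)/F# means B minor-major seventh with F# in the bass. F# is the fifth of B minor-major seventh (B–D–F#–A#), so this is second inversion.

second inversion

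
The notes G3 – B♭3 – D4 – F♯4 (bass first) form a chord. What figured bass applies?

The notes G, Bb, D, F# stack in thirds as G–Bb–D–F# — a G minor-major seventh chord. The bass G is the root, so this is root position: figured 7.

7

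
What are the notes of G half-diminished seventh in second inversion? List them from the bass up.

Db, F, G, Bb

G half-diminished seventh is G–Bb–Db–F. Second inversion puts the fifth (Db) in the bass, with the remaining tones above: Db, F, G, Bb.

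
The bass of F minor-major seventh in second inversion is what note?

In second inversion the fifth is lowest. For F minor-major seventh (F–Ab–C–E) that is C.

C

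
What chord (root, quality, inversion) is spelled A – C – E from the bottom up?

A minor, root position

The distinct note names are A, C, E. Stacked in thirds they read A–C–E, which is a minor triad on A.
A is the root of A minor; root in the bass means root position (figured bass 5/3).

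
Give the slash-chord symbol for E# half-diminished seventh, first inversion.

E#ø7/G#

First inversion of E# half-diminished seventh has the third (G#) in the bass. As a slash chord: E#ø7/G#.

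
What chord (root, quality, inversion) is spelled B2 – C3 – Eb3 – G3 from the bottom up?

C minor-major seventh, third inversion

The pitch classes B, C, Eb, G arrange in thirds as C–Eb–G–B: a C minor-major seventh chord.
B is the seventh of C minor-major seventh; seventh in the bass means third inversion (figured bass 4/2).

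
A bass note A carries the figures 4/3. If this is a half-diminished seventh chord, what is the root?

D#

The figures 4/3 mean the fifth of the chord is in the bass. If A is the fifth of a half-diminished seventh chord, the root is D# (chord tones D#–F#–A–C#).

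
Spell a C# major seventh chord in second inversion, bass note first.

Spelling C# major seventh: C#–E#–G#–B#. In second inversion the fifth is bass, giving G#, B#, C#, E# from the bottom.

G#, B#, C#, E#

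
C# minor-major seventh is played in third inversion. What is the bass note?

B#

C# minor-major seventh is C#–E–G#–B#. Third inversion places the seventh in the bass: B#.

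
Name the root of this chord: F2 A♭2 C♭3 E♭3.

The distinct letter names are F, Ab, Cb, Eb. Arranged as a stack of thirds they read F–Ab–Cb–Eb, so F is the root (an F half-diminished seventh chord).

F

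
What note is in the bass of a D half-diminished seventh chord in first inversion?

F

D half-diminished seventh is D–F–Ab–C. First inversion places the third in the bass: F.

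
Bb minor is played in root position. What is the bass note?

In root position the root is lowest. For Bb minor (Bb–Db–F) that is Bb.

Bb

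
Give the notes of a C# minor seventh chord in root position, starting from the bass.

The chord tones are C#–E–G#–B. With the root (C#) lowest for root position: C#, E, G#, B.

C#, E, G#, B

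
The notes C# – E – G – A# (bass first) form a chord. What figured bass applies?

The notes C#, E, G, A# stack in thirds as A#–C#–E–G — an A# diminished seventh chord. The bass C# is the third, so this is first inversion: figured 6/5.

6/5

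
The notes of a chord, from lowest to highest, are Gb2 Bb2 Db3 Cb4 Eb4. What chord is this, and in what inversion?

Cb major ninth, second inversion

Reducing to letter names: Gb, Bb, Db, Cb, Eb. These stack in thirds as Cb–Eb–Gb–Bb–Db — a Cb major ninth chord.
Gb is the fifth of Cb major ninth; fifth in the bass means second inversion.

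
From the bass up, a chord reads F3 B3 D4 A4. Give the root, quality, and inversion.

Reducing to letter names: F, B, D, A. These stack in thirds as B–D–F–A — a B half-diminished seventh chord.
The lowest note is F, the fifth of the chord, so this is second inversion (figured bass 4/3).

B half-diminished seventh, second inversion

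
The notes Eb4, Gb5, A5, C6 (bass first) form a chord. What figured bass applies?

4/3

The notes Eb, Gb, A, C stack in thirds as A–C–Eb–Gb — an A diminished seventh chord. The bass Eb is the fifth, so this is second inversion: figured 4/3.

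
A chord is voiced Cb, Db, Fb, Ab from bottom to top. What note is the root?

Db

Cb, Db, Fb, Ab are the tones of a Db minor seventh chord (Db–Fb–Ab–Cb), making Db the root.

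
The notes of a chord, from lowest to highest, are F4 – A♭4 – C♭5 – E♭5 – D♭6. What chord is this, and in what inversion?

Db dominant ninth, first inversion

The pitch classes F, Ab, Cb, Eb, Db arrange in thirds as Db–F–Ab–Cb–Eb: a Db dominant ninth chord.
The lowest note is F, the third of the chord, so this is first inversion.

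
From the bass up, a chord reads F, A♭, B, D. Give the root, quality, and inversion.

The distinct note names are F, Ab, B, D. Stacked in thirds they read B–D–F–Ab, which is a diminished seventh chord on B.
F is the fifth of B diminished seventh; fifth in the bass means second inversion (figured bass 4/3).

B diminished seventh, second inversion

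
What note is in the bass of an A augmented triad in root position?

In root position the root is lowest. For A augmented (A–C#–E#) that is A.

A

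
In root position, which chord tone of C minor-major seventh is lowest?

C minor-major seventh is C–Eb–G–B. Root position places the root in the bass: C.

C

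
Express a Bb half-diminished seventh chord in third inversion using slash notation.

Third inversion of Bb half-diminished seventh has the seventh (Ab) in the bass. As a slash chord: Bbø7/Ab.

Bbø7/Ab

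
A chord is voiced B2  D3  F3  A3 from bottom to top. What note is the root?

B

Reordering B, D, F, A into stacked thirds gives B–D–F–A; the bottom of that stack, B, is the root.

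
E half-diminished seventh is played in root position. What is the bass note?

In root position the root is lowest. For E half-diminished seventh (E–G–Bb–D) that is E.

E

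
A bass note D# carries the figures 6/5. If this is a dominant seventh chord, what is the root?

The figures 6/5 mean the third of the chord is in the bass. If D# is the third of a dominant seventh chord, the root is B (chord tones B–D#–F#–A).

B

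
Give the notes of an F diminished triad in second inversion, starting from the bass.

Cb, F, Ab

F diminished is F–Ab–Cb. Second inversion puts the fifth (Cb) in the bass, with the remaining tones above: Cb, F, Ab.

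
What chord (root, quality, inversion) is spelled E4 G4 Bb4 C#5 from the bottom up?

The pitch classes E, G, Bb, C# arrange in thirds as C#–E–G–Bb: a C# diminished seventh chord.
The lowest note is E, the third of the chord, so this is first inversion (figured bass 6/5).

C# diminished seventh, first inversion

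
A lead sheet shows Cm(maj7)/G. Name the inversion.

second inversion

Cm(maj7)/G means C minor-major seventh with G in the bass. G is the fifth of C minor-major seventh (C–Eb–G–B), so this is second inversion.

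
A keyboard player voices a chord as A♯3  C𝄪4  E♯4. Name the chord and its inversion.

A# major, root position

The distinct note names are A#, C##, E#. Stacked in thirds they read A#–C##–E#, which is a major triad on A#.
A# is the root of A# major; root in the bass means root position (figured bass 5/3).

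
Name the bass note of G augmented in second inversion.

In second inversion the fifth is lowest. For G augmented (G–B–D#) that is D#.

D#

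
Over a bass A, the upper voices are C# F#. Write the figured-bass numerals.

6

The notes A, C#, F# stack in thirds as F#–A–C# — an F# minor triad. The bass A is the third, so this is first inversion: figured 6.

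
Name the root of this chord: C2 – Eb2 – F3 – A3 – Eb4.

F

Reordering C, Eb, F, A into stacked thirds gives F–A–C–Eb; the bottom of that stack, F, is the root.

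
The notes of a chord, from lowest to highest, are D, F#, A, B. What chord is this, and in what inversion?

The distinct note names are D, F#, A, B. Stacked in thirds they read B–D–F#–A, which is a minor seventh chord on B.
The lowest note is D, the third of the chord, so this is first inversion (figured bass 6/5).

B minor seventh, first inversion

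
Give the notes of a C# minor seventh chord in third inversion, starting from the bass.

B, C#, E, G#

The chord tones are C#–E–G#–B. With the seventh (B) lowest for third inversion: B, C#, E, G#.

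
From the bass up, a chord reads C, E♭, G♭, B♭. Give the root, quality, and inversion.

C half-diminished seventh, root position

The distinct note names are C, Eb, Gb, Bb. Stacked in thirds they read C–Eb–Gb–Bb, which is a half-diminished seventh chord on C.
C is the root of C half-diminished seventh; root in the bass means root position (figured bass 7).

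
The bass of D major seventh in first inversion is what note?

D major seventh is D–F#–A–C#. First inversion places the third in the bass: F#.

F#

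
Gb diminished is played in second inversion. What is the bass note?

Dbb

In second inversion the fifth is lowest. For Gb diminished (Gb–Bbb–Dbb) that is Dbb.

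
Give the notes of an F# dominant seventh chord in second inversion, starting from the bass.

C#, E, F#, A#

Spelling F# dominant seventh: F#–A#–C#–E. In second inversion the fifth is bass, giving C#, E, F#, A# from the bottom.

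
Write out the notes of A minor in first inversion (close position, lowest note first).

The chord tones are A–C–E. With the third (C) lowest for first inversion: C, E, A.

C, E, A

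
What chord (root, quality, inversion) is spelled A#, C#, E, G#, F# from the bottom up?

F# dominant ninth, first inversion

The pitch classes A#, C#, E, G#, F# arrange in thirds as F#–A#–C#–E–G#: an F# dominant ninth chord.
A# is the third of F# dominant ninth; third in the bass means first inversion.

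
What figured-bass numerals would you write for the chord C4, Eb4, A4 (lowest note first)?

The notes C, Eb, A stack in thirds as A–C–Eb — an A diminished triad. The bass C is the third, so this is first inversion: figured 6.

6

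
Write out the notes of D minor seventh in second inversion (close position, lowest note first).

A, C, D, F

Spelling D minor seventh: D–F–A–C. In second inversion the fifth is bass, giving A, C, D, F from the bottom.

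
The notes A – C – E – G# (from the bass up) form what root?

A

Reordering A, C, E, G# into stacked thirds gives A–C–E–G#; the bottom of that stack, A, is the root.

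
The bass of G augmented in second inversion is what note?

In second inversion the fifth is lowest. For G augmented (G–B–D#) that is D#.

D#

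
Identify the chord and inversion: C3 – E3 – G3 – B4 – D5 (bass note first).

Reducing to letter names: C, E, G, B, D. These stack in thirds as C–E–G–B–D — a C major ninth chord.
The lowest note is C, the root of the chord, so this is root position.

C major ninth, root position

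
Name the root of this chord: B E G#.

E

B, E, G# are the tones of an E major triad (E–G#–B), making E the root.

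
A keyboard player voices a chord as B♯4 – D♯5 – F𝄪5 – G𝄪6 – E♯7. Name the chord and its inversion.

E# dominant ninth, second inversion

The pitch classes B#, D#, F##, G##, E# arrange in thirds as E#–G##–B#–D#–F##: an E# dominant ninth chord.
The lowest note is B#, the fifth of the chord, so this is second inversion.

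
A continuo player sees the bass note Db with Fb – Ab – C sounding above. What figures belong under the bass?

The notes Db, Fb, Ab, C stack in thirds as Db–Fb–Ab–C — a Db minor-major seventh chord. The bass Db is the root, so this is root position: figured 7.

7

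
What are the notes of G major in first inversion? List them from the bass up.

The chord tones are G–B–D. With the third (B) lowest for first inversion: B, D, G.

B, D, G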